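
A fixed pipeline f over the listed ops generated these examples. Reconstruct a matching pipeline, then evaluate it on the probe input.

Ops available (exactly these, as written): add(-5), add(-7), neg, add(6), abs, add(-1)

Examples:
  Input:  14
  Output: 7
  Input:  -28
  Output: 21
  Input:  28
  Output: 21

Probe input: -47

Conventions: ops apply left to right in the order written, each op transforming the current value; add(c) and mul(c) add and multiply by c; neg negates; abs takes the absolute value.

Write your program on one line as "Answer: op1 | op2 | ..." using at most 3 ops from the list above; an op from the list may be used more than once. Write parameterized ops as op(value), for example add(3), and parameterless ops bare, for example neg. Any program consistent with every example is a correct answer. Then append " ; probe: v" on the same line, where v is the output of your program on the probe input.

neg | abs | add(-7) ; probe: 40

Check, running the answer program on each example:
  14 -> -14 -> 14 -> 7
  -28 -> 28 -> 28 -> 21
  28 -> -28 -> 28 -> 21
  probe: -47 -> 47 -> 47 -> 40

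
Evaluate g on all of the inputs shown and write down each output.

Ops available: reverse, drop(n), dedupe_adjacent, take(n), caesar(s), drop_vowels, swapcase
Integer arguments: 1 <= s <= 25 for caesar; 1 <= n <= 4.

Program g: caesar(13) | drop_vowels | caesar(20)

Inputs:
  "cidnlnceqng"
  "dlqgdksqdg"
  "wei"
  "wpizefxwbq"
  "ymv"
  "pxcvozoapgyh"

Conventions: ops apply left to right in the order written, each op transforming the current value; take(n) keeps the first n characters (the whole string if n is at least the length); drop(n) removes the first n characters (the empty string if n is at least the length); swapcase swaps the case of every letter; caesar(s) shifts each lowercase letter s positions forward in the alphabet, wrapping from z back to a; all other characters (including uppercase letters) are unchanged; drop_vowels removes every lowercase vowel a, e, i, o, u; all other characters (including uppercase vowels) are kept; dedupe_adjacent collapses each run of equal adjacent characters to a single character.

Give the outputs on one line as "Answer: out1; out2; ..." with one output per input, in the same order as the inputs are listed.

"jpksjlxn"; "ksxnkrzxkn"; "dlp"; "dwpglmedx"; "ft"; "wejvgvhwnf"

Execution, op by op:
  "cidnlnceqng" -> "pvqayaprdat" -> "pvqyprdt" -> "jpksjlxn"
  "dlqgdksqdg" -> "qydtqxfdqt" -> "qydtqxfdqt" -> "ksxnkrzxkn"
  "wei" -> "jrv" -> "jrv" -> "dlp"
  "wpizefxwbq" -> "jcvmrskjod" -> "jcvmrskjd" -> "dwpglmedx"
  "ymv" -> "lzi" -> "lz" -> "ft"
  "pxcvozoapgyh" -> "ckpibmbnctlu" -> "ckpbmbnctl" -> "wejvgvhwnf"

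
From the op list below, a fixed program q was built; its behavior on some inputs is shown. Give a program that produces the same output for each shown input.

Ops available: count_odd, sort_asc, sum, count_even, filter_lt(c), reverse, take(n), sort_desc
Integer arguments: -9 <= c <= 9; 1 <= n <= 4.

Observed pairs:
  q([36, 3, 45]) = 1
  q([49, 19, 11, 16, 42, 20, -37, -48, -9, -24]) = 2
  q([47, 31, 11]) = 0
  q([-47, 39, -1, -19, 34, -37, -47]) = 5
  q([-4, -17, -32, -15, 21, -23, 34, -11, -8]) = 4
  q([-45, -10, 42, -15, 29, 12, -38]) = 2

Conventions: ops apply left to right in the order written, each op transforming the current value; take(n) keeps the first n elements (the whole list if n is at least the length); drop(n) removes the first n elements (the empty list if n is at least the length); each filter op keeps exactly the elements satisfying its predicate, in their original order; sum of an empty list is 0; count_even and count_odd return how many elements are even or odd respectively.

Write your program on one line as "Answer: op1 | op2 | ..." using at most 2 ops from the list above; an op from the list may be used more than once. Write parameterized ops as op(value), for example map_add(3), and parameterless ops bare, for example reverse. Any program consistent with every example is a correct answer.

filter_lt(9) | count_odd

Check, running the answer program on each example:
  [36, 3, 45] -> [3] -> 1
  [49, 19, 11, 16, 42, 20, -37, -48, -9, -24] -> [-37, -48, -9, -24] -> 2
  [47, 31, 11] -> [] -> 0
  [-47, 39, -1, -19, 34, -37, -47] -> [-47, -1, -19, -37, -47] -> 5
  [-4, -17, -32, -15, 21, -23, 34, -11, -8] -> [-4, -17, -32, -15, -23, -11, -8] -> 4
  [-45, -10, 42, -15, 29, 12, -38] -> [-45, -10, -15, -38] -> 2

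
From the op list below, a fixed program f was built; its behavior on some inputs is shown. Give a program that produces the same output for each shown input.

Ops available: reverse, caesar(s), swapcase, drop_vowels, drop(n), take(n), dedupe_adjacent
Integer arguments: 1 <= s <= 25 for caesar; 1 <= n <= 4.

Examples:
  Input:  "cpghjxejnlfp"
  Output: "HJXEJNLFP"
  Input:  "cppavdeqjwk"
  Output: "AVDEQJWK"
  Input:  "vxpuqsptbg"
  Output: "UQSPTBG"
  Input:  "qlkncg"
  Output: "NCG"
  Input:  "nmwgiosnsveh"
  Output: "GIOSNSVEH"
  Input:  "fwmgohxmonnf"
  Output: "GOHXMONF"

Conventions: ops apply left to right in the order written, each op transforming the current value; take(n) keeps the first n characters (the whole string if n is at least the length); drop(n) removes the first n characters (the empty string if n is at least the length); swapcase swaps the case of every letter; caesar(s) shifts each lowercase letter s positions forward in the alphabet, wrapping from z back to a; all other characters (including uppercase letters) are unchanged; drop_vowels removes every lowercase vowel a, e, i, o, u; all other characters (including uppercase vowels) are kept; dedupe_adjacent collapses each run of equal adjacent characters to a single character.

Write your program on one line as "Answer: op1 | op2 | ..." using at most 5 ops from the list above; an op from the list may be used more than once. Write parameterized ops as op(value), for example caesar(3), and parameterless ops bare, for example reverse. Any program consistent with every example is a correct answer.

drop(3) | reverse | dedupe_adjacent | swapcase | reverse

Check, running the answer program on each example:
  "cpghjxejnlfp" -> "hjxejnlfp" -> "pflnjexjh" -> "pflnjexjh" -> "PFLNJEXJH" -> "HJXEJNLFP"
  "cppavdeqjwk" -> "avdeqjwk" -> "kwjqedva" -> "kwjqedva" -> "KWJQEDVA" -> "AVDEQJWK"
  "vxpuqsptbg" -> "uqsptbg" -> "gbtpsqu" -> "gbtpsqu" -> "GBTPSQU" -> "UQSPTBG"
  "qlkncg" -> "ncg" -> "gcn" -> "gcn" -> "GCN" -> "NCG"
  "nmwgiosnsveh" -> "giosnsveh" -> "hevsnsoig" -> "hevsnsoig" -> "HEVSNSOIG" -> "GIOSNSVEH"
  "fwmgohxmonnf" -> "gohxmonnf" -> "fnnomxhog" -> "fnomxhog" -> "FNOMXHOG" -> "GOHXMONF"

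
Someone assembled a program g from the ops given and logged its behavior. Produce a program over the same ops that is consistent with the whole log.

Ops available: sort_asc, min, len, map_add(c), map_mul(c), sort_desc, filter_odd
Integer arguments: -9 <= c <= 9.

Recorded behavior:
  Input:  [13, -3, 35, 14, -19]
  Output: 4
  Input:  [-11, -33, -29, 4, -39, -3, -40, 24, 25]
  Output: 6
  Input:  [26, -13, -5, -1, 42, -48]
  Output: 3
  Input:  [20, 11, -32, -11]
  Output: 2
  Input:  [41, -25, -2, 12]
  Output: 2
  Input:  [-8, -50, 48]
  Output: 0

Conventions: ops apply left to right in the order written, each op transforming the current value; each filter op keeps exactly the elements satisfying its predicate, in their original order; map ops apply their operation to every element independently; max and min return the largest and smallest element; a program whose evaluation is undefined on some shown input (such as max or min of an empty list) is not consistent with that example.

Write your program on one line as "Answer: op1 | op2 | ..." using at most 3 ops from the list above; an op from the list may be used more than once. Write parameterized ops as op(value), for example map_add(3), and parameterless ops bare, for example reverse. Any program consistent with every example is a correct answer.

filter_odd | len

Check, running the answer program on each example:
  [13, -3, 35, 14, -19] -> [13, -3, 35, -19] -> 4
  [-11, -33, -29, 4, -39, -3, -40, 24, 25] -> [-11, -33, -29, -39, -3, 25] -> 6
  [26, -13, -5, -1, 42, -48] -> [-13, -5, -1] -> 3
  [20, 11, -32, -11] -> [11, -11] -> 2
  [41, -25, -2, 12] -> [41, -25] -> 2
  [-8, -50, 48] -> [] -> 0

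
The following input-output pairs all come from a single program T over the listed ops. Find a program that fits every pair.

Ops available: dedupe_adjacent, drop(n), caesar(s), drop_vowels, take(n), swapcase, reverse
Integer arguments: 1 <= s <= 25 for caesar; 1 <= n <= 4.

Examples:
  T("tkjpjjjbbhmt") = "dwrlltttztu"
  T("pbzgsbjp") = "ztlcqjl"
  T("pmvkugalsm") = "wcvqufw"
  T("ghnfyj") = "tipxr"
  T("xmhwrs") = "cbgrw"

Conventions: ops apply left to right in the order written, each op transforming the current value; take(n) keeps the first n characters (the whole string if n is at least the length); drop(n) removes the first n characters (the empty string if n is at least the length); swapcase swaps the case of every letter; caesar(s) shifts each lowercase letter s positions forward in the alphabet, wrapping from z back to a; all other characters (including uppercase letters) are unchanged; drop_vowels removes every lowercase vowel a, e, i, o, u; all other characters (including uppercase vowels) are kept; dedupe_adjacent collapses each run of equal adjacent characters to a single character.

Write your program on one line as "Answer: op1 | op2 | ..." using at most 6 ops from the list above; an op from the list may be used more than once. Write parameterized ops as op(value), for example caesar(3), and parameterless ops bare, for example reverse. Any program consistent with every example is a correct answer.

drop_vowels | caesar(5) | drop(1) | reverse | caesar(5)

Check, running the answer program on each example:
  "tkjpjjjbbhmt" -> "tkjpjjjbbhmt" -> "ypouoooggmry" -> "pouoooggmry" -> "yrmggooouop" -> "dwrlltttztu"
  "pbzgsbjp" -> "pbzgsbjp" -> "ugelxgou" -> "gelxgou" -> "uogxleg" -> "ztlcqjl"
  "pmvkugalsm" -> "pmvkglsm" -> "uraplqxr" -> "raplqxr" -> "rxqlpar" -> "wcvqufw"
  "ghnfyj" -> "ghnfyj" -> "lmskdo" -> "mskdo" -> "odksm" -> "tipxr"
  "xmhwrs" -> "xmhwrs" -> "crmbwx" -> "rmbwx" -> "xwbmr" -> "cbgrw"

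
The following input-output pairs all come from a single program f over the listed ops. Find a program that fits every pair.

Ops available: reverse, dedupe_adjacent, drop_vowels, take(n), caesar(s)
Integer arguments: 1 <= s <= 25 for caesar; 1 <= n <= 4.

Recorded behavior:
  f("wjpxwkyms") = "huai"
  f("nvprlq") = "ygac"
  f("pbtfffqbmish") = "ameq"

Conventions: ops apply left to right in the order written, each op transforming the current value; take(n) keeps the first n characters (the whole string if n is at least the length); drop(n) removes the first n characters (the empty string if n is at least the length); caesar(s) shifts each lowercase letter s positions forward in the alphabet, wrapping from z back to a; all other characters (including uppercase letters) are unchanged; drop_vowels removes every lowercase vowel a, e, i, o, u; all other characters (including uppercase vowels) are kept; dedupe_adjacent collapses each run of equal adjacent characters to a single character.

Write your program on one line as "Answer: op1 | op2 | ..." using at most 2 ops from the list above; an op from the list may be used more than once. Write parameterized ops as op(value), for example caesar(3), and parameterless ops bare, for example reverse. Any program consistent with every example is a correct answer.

caesar(11) | take(4)

Check, running the answer program on each example:
  "wjpxwkyms" -> "huaihvjxd" -> "huai"
  "nvprlq" -> "ygacwb" -> "ygac"
  "pbtfffqbmish" -> "ameqqqbmxtds" -> "ameq"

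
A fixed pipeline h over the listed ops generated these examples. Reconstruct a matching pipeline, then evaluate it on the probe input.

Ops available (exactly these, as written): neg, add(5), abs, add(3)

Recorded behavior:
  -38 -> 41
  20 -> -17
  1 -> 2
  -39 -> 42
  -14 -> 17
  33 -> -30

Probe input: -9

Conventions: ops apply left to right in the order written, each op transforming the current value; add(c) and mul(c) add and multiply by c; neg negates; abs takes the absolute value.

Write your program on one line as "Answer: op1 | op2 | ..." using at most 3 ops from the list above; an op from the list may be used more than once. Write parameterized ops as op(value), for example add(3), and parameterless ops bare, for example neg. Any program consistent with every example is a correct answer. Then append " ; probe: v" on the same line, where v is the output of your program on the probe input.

neg | add(3) ; probe: 12

Check, running the answer program on each example:
  -38 -> 38 -> 41
  20 -> -20 -> -17
  1 -> -1 -> 2
  -39 -> 39 -> 42
  -14 -> 14 -> 17
  33 -> -33 -> -30
  probe: -9 -> 9 -> 12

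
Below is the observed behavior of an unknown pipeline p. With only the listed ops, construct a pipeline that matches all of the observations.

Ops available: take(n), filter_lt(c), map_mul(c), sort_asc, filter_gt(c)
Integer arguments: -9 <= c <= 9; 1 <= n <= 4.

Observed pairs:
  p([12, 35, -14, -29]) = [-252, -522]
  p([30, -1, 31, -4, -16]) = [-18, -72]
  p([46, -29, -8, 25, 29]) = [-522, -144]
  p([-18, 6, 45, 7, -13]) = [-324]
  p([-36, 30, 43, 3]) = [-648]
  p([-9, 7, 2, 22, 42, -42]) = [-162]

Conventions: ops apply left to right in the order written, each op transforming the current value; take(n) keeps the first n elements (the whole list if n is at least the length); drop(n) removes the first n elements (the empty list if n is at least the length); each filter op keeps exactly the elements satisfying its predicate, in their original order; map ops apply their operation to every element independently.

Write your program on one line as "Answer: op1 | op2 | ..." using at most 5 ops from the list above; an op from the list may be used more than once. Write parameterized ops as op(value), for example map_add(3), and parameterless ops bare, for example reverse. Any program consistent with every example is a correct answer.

map_mul(-2) | map_mul(-9) | take(4) | filter_lt(5)

Check, running the answer program on each example:
  [12, 35, -14, -29] -> [-24, -70, 28, 58] -> [216, 630, -252, -522] -> [216, 630, -252, -522] -> [-252, -522]
  [30, -1, 31, -4, -16] -> [-60, 2, -62, 8, 32] -> [540, -18, 558, -72, -288] -> [540, -18, 558, -72] -> [-18, -72]
  [46, -29, -8, 25, 29] -> [-92, 58, 16, -50, -58] -> [828, -522, -144, 450, 522] -> [828, -522, -144, 450] -> [-522, -144]
  [-18, 6, 45, 7, -13] -> [36, -12, -90, -14, 26] -> [-324, 108, 810, 126, -234] -> [-324, 108, 810, 126] -> [-324]
  [-36, 30, 43, 3] -> [72, -60, -86, -6] -> [-648, 540, 774, 54] -> [-648, 540, 774, 54] -> [-648]
  [-9, 7, 2, 22, 42, -42] -> [18, -14, -4, -44, -84, 84] -> [-162, 126, 36, 396, 756, -756] -> [-162, 126, 36, 396] -> [-162]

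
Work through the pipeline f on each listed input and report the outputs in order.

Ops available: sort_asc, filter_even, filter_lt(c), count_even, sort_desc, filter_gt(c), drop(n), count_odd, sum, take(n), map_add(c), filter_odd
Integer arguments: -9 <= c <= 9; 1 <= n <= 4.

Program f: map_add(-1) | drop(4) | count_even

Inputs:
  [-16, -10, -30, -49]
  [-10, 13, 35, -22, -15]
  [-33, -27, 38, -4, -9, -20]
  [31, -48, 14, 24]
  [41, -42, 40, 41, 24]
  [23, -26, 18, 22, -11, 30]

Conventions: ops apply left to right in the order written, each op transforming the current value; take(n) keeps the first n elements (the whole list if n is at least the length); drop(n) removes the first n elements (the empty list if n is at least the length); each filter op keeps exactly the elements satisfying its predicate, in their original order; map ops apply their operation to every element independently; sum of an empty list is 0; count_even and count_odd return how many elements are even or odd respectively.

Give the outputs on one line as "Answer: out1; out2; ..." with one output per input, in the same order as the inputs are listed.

0; 1; 1; 0; 0; 1

Execution, op by op:
  [-16, -10, -30, -49] -> [-17, -11, -31, -50] -> [] -> 0
  [-10, 13, 35, -22, -15] -> [-11, 12, 34, -23, -16] -> [-16] -> 1
  [-33, -27, 38, -4, -9, -20] -> [-34, -28, 37, -5, -10, -21] -> [-10, -21] -> 1
  [31, -48, 14, 24] -> [30, -49, 13, 23] -> [] -> 0
  [41, -42, 40, 41, 24] -> [40, -43, 39, 40, 23] -> [23] -> 0
  [23, -26, 18, 22, -11, 30] -> [22, -27, 17, 21, -12, 29] -> [-12, 29] -> 1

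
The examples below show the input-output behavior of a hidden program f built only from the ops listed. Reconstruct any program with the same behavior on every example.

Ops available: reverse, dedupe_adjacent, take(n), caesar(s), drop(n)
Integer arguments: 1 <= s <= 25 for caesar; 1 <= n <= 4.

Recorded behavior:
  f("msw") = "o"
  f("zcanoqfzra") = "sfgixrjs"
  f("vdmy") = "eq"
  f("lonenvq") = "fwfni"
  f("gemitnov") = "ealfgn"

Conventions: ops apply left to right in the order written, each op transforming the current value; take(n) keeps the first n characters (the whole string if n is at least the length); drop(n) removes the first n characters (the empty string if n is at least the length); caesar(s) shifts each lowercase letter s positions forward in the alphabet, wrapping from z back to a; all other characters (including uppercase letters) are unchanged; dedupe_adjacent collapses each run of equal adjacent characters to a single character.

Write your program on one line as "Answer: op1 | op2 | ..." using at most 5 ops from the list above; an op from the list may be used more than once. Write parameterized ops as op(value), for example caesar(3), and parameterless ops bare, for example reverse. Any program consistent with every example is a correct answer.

drop(2) | caesar(5) | caesar(8) | caesar(10) | caesar(21)

Check, running the answer program on each example:
  "msw" -> "w" -> "b" -> "j" -> "t" -> "o"
  "zcanoqfzra" -> "anoqfzra" -> "fstvkewf" -> "nabdsmen" -> "xklncwox" -> "sfgixrjs"
  "vdmy" -> "my" -> "rd" -> "zl" -> "jv" -> "eq"
  "lonenvq" -> "nenvq" -> "sjsav" -> "araid" -> "kbksn" -> "fwfni"
  "gemitnov" -> "mitnov" -> "rnysta" -> "zvgabi" -> "jfqkls" -> "ealfgn"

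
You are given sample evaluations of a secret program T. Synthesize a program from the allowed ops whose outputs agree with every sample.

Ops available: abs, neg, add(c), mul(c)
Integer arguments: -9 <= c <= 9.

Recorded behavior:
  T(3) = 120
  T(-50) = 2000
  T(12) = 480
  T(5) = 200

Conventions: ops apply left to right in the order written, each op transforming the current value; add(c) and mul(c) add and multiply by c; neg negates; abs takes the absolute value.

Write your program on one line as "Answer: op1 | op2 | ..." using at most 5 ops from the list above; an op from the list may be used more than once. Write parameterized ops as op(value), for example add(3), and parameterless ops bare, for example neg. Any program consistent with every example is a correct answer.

neg | mul(-8) | abs | mul(5)

Check, running the answer program on each example:
  3 -> -3 -> 24 -> 24 -> 120
  -50 -> 50 -> -400 -> 400 -> 2000
  12 -> -12 -> 96 -> 96 -> 480
  5 -> -5 -> 40 -> 40 -> 200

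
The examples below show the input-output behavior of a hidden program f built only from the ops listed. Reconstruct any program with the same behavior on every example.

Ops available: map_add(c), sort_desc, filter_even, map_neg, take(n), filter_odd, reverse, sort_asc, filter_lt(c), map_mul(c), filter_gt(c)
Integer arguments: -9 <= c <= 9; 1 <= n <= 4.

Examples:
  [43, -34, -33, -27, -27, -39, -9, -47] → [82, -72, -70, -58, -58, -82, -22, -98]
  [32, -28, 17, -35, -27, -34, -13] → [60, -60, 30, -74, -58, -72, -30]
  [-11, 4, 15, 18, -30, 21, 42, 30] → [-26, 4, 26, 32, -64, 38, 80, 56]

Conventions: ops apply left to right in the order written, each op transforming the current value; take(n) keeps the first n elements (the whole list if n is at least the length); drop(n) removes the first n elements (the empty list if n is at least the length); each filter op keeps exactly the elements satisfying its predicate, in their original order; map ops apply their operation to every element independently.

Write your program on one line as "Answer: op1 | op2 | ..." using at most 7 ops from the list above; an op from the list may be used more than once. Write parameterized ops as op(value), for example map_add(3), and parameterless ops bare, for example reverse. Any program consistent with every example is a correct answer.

map_neg | map_add(-4) | map_neg | map_add(-6) | map_neg | map_mul(-2)

Check, running the answer program on each example:
  [43, -34, -33, -27, -27, -39, -9, -47] -> [-43, 34, 33, 27, 27, 39, 9, 47] -> [-47, 30, 29, 23, 23, 35, 5, 43] -> [47, -30, -29, -23, -23, -35, -5, -43] -> [41, -36, -35, -29, -29, -41, -11, -49] -> [-41, 36, 35, 29, 29, 41, 11, 49] -> [82, -72, -70, -58, -58, -82, -22, -98]
  [32, -28, 17, -35, -27, -34, -13] -> [-32, 28, -17, 35, 27, 34, 13] -> [-36, 24, -21, 31, 23, 30, 9] -> [36, -24, 21, -31, -23, -30, -9] -> [30, -30, 15, -37, -29, -36, -15] -> [-30, 30, -15, 37, 29, 36, 15] -> [60, -60, 30, -74, -58, -72, -30]
  [-11, 4, 15, 18, -30, 21, 42, 30] -> [11, -4, -15, -18, 30, -21, -42, -30] -> [7, -8, -19, -22, 26, -25, -46, -34] -> [-7, 8, 19, 22, -26, 25, 46, 34] -> [-13, 2, 13, 16, -32, 19, 40, 28] -> [13, -2, -13, -16, 32, -19, -40, -28] -> [-26, 4, 26, 32, -64, 38, 80, 56]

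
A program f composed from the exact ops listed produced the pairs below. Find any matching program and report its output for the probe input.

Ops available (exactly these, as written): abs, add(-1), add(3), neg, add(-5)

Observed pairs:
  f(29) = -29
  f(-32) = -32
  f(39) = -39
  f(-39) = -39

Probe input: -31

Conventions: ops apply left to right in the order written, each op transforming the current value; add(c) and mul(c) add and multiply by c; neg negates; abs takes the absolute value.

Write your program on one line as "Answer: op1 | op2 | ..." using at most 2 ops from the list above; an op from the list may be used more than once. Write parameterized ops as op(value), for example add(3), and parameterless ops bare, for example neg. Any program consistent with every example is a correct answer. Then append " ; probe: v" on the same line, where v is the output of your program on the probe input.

abs | neg ; probe: -31

Check, running the answer program on each example:
  29 -> 29 -> -29
  -32 -> 32 -> -32
  39 -> 39 -> -39
  -39 -> 39 -> -39
  probe: -31 -> 31 -> -31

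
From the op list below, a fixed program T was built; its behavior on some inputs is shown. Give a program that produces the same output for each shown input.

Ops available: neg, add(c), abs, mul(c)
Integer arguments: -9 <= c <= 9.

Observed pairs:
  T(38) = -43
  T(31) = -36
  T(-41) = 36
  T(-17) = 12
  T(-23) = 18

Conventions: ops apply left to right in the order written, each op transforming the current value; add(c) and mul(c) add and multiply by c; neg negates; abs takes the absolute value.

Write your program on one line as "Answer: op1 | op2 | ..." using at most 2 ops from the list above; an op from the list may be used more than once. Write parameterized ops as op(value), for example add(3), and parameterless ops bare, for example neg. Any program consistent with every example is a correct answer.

add(5) | neg

Check, running the answer program on each example:
  38 -> 43 -> -43
  31 -> 36 -> -36
  -41 -> -36 -> 36
  -17 -> -12 -> 12
  -23 -> -18 -> 18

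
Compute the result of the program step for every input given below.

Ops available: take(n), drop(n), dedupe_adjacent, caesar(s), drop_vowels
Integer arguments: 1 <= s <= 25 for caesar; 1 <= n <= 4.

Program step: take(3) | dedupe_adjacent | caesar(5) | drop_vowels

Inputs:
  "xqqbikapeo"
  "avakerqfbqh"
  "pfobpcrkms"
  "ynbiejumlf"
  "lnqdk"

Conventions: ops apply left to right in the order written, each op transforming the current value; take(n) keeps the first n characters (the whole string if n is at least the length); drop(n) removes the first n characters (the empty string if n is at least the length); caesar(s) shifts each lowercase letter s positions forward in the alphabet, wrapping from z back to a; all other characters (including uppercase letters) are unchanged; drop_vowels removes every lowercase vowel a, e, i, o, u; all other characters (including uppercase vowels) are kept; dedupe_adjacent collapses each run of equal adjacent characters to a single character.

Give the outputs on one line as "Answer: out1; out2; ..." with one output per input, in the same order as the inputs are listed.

Execution, op by op:
  "xqqbikapeo" -> "xqq" -> "xq" -> "cv" -> "cv"
  "avakerqfbqh" -> "ava" -> "ava" -> "faf" -> "ff"
  "pfobpcrkms" -> "pfo" -> "pfo" -> "ukt" -> "kt"
  "ynbiejumlf" -> "ynb" -> "ynb" -> "dsg" -> "dsg"
  "lnqdk" -> "lnq" -> "lnq" -> "qsv" -> "qsv"

"cv"; "ff"; "kt"; "dsg"; "qsv"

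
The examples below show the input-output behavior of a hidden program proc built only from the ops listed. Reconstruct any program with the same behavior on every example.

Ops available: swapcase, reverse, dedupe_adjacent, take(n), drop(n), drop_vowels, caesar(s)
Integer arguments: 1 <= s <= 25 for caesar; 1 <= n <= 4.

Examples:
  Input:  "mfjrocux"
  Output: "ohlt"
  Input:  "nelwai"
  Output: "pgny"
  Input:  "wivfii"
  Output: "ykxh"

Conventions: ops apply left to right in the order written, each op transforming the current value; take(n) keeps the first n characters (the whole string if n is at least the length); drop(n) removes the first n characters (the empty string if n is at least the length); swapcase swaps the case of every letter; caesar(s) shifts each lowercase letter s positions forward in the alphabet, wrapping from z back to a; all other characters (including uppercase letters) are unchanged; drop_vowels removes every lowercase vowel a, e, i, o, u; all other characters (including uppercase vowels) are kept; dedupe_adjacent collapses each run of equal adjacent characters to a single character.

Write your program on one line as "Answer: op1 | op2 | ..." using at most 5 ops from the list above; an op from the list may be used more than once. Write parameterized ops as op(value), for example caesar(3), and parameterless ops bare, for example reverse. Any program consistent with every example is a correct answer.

dedupe_adjacent | caesar(13) | caesar(15) | take(4)

Check, running the answer program on each example:
  "mfjrocux" -> "mfjrocux" -> "zswebphk" -> "ohltqewz" -> "ohlt"
  "nelwai" -> "nelwai" -> "aryjnv" -> "pgnyck" -> "pgny"
  "wivfii" -> "wivfi" -> "jvisv" -> "ykxhk" -> "ykxh"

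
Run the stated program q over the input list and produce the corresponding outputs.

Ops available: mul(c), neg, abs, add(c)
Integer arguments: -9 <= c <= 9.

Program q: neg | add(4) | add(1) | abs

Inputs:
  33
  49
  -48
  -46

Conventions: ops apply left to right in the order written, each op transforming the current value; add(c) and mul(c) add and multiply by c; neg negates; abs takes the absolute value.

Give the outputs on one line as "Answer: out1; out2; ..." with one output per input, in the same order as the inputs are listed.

Execution, op by op:
  33 -> -33 -> -29 -> -28 -> 28
  49 -> -49 -> -45 -> -44 -> 44
  -48 -> 48 -> 52 -> 53 -> 53
  -46 -> 46 -> 50 -> 51 -> 51

28; 44; 53; 51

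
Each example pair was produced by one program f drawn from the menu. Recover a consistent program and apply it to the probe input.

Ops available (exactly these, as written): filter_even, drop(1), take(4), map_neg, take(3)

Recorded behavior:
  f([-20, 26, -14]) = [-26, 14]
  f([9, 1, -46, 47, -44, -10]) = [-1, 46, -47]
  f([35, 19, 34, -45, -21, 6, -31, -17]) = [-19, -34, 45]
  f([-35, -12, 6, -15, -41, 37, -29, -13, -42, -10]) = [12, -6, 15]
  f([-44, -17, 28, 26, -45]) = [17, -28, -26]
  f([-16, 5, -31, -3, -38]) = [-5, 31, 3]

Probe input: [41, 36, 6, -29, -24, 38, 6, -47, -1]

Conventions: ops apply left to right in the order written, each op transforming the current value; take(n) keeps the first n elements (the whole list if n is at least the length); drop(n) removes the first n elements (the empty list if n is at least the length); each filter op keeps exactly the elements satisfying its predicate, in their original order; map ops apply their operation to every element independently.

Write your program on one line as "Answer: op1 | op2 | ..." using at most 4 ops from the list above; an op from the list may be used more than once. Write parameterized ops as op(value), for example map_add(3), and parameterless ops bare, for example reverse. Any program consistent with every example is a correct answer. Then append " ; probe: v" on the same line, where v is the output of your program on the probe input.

map_neg | drop(1) | take(3) ; probe: [-36, -6, 29]

Check, running the answer program on each example:
  [-20, 26, -14] -> [20, -26, 14] -> [-26, 14] -> [-26, 14]
  [9, 1, -46, 47, -44, -10] -> [-9, -1, 46, -47, 44, 10] -> [-1, 46, -47, 44, 10] -> [-1, 46, -47]
  [35, 19, 34, -45, -21, 6, -31, -17] -> [-35, -19, -34, 45, 21, -6, 31, 17] -> [-19, -34, 45, 21, -6, 31, 17] -> [-19, -34, 45]
  [-35, -12, 6, -15, -41, 37, -29, -13, -42, -10] -> [35, 12, -6, 15, 41, -37, 29, 13, 42, 10] -> [12, -6, 15, 41, -37, 29, 13, 42, 10] -> [12, -6, 15]
  [-44, -17, 28, 26, -45] -> [44, 17, -28, -26, 45] -> [17, -28, -26, 45] -> [17, -28, -26]
  [-16, 5, -31, -3, -38] -> [16, -5, 31, 3, 38] -> [-5, 31, 3, 38] -> [-5, 31, 3]
  probe: [41, 36, 6, -29, -24, 38, 6, -47, -1] -> [-41, -36, -6, 29, 24, -38, -6, 47, 1] -> [-36, -6, 29, 24, -38, -6, 47, 1] -> [-36, -6, 29]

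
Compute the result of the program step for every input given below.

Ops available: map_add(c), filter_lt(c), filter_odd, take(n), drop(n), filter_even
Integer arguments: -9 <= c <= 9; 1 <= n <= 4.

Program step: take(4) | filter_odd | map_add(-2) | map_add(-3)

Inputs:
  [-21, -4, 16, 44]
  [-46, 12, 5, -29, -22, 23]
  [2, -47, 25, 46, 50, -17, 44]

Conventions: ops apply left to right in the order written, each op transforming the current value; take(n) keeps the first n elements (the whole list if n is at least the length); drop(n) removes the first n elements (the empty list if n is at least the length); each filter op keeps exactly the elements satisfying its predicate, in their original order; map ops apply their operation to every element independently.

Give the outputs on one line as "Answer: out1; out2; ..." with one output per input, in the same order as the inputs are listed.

[-26]; [0, -34]; [-52, 20]

Execution, op by op:
  [-21, -4, 16, 44] -> [-21, -4, 16, 44] -> [-21] -> [-23] -> [-26]
  [-46, 12, 5, -29, -22, 23] -> [-46, 12, 5, -29] -> [5, -29] -> [3, -31] -> [0, -34]
  [2, -47, 25, 46, 50, -17, 44] -> [2, -47, 25, 46] -> [-47, 25] -> [-49, 23] -> [-52, 20]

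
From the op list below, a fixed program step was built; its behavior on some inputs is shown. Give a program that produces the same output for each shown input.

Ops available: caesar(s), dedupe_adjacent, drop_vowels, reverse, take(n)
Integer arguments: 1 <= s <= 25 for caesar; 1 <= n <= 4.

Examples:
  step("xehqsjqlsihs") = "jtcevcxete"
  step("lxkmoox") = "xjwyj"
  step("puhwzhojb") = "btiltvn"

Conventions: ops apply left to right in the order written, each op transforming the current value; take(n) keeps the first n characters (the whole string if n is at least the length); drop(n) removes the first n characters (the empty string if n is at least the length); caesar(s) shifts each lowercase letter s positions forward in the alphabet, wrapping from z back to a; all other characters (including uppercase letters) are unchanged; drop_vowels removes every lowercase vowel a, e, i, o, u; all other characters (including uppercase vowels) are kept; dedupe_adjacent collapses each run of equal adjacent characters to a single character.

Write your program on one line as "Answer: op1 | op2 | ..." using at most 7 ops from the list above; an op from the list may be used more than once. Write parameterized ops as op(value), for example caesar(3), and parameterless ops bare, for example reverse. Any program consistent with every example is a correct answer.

dedupe_adjacent | reverse | drop_vowels | reverse | caesar(15) | caesar(23)

Check, running the answer program on each example:
  "xehqsjqlsihs" -> "xehqsjqlsihs" -> "shislqjsqhex" -> "shslqjsqhx" -> "xhqsjqlshs" -> "mwfhyfahwh" -> "jtcevcxete"
  "lxkmoox" -> "lxkmox" -> "xomkxl" -> "xmkxl" -> "lxkmx" -> "amzbm" -> "xjwyj"
  "puhwzhojb" -> "puhwzhojb" -> "bjohzwhup" -> "bjhzwhp" -> "phwzhjb" -> "ewlowyq" -> "btiltvn"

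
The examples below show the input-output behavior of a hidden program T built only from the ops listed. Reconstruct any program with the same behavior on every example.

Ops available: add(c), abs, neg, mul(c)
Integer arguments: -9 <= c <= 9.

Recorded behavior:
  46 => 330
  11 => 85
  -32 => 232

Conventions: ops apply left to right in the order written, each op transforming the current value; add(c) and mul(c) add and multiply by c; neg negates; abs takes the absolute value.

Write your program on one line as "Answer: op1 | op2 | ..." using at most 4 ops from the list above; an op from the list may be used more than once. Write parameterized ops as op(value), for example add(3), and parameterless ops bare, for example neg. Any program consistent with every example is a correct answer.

abs | mul(-7) | add(-8) | abs

Check, running the answer program on each example:
  46 -> 46 -> -322 -> -330 -> 330
  11 -> 11 -> -77 -> -85 -> 85
  -32 -> 32 -> -224 -> -232 -> 232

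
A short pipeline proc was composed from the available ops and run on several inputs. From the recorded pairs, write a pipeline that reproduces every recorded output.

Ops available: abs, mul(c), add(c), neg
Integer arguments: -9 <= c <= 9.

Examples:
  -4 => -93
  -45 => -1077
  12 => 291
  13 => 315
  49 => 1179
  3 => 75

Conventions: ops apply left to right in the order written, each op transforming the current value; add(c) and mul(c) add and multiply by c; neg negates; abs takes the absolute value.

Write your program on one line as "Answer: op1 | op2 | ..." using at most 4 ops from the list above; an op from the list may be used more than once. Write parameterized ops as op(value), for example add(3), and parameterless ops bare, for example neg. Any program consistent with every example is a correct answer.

mul(-4) | add(-2) | mul(-6) | add(-9)

Check, running the answer program on each example:
  -4 -> 16 -> 14 -> -84 -> -93
  -45 -> 180 -> 178 -> -1068 -> -1077
  12 -> -48 -> -50 -> 300 -> 291
  13 -> -52 -> -54 -> 324 -> 315
  49 -> -196 -> -198 -> 1188 -> 1179
  3 -> -12 -> -14 -> 84 -> 75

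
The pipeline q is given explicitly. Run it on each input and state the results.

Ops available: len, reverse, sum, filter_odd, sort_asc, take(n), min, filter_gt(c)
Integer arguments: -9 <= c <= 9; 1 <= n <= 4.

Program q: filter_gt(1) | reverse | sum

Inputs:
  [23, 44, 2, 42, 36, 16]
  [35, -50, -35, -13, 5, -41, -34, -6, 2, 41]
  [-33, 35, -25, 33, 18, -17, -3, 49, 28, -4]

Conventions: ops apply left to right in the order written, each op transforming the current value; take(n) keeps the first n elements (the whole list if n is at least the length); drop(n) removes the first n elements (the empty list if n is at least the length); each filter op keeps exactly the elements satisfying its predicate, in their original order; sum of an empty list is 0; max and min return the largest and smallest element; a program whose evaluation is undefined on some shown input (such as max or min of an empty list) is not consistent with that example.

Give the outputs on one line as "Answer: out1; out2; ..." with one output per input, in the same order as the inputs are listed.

Execution, op by op:
  [23, 44, 2, 42, 36, 16] -> [23, 44, 2, 42, 36, 16] -> [16, 36, 42, 2, 44, 23] -> 163
  [35, -50, -35, -13, 5, -41, -34, -6, 2, 41] -> [35, 5, 2, 41] -> [41, 2, 5, 35] -> 83
  [-33, 35, -25, 33, 18, -17, -3, 49, 28, -4] -> [35, 33, 18, 49, 28] -> [28, 49, 18, 33, 35] -> 163

163; 83; 163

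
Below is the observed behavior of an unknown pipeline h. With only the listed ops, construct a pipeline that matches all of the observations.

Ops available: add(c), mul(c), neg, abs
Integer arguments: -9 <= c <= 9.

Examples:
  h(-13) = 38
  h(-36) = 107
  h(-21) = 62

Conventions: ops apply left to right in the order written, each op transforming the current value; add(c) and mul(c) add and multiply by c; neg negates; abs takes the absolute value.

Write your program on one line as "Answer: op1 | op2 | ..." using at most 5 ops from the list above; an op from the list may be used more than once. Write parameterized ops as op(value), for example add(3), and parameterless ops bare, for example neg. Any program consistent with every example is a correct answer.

mul(-3) | add(6) | add(1) | add(-8)

Check, running the answer program on each example:
  -13 -> 39 -> 45 -> 46 -> 38
  -36 -> 108 -> 114 -> 115 -> 107
  -21 -> 63 -> 69 -> 70 -> 62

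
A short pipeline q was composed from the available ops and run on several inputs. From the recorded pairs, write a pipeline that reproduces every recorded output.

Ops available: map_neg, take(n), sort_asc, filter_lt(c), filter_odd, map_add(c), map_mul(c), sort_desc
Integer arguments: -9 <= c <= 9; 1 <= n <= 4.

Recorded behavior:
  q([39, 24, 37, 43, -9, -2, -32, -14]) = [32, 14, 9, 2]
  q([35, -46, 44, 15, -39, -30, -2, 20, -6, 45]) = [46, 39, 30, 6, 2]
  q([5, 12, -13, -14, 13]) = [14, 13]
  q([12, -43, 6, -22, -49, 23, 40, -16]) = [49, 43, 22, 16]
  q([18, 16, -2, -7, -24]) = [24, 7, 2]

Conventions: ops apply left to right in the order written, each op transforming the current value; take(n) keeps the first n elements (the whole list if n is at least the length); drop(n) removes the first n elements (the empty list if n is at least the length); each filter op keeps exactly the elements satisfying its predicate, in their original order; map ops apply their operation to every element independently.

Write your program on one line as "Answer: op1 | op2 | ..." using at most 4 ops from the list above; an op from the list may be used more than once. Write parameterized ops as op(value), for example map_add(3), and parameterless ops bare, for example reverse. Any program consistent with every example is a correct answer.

sort_asc | filter_lt(5) | map_neg

Check, running the answer program on each example:
  [39, 24, 37, 43, -9, -2, -32, -14] -> [-32, -14, -9, -2, 24, 37, 39, 43] -> [-32, -14, -9, -2] -> [32, 14, 9, 2]
  [35, -46, 44, 15, -39, -30, -2, 20, -6, 45] -> [-46, -39, -30, -6, -2, 15, 20, 35, 44, 45] -> [-46, -39, -30, -6, -2] -> [46, 39, 30, 6, 2]
  [5, 12, -13, -14, 13] -> [-14, -13, 5, 12, 13] -> [-14, -13] -> [14, 13]
  [12, -43, 6, -22, -49, 23, 40, -16] -> [-49, -43, -22, -16, 6, 12, 23, 40] -> [-49, -43, -22, -16] -> [49, 43, 22, 16]
  [18, 16, -2, -7, -24] -> [-24, -7, -2, 16, 18] -> [-24, -7, -2] -> [24, 7, 2]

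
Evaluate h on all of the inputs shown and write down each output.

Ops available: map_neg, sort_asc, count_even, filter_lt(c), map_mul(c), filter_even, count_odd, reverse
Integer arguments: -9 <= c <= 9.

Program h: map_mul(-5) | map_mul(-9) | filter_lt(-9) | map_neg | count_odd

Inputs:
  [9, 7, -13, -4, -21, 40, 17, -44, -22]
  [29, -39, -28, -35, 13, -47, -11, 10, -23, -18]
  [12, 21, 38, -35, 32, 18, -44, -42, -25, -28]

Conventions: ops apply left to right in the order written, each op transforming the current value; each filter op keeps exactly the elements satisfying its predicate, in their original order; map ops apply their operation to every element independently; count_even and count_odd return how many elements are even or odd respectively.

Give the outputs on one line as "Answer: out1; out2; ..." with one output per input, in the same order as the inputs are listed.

2; 5; 2

Execution, op by op:
  [9, 7, -13, -4, -21, 40, 17, -44, -22] -> [-45, -35, 65, 20, 105, -200, -85, 220, 110] -> [405, 315, -585, -180, -945, 1800, 765, -1980, -990] -> [-585, -180, -945, -1980, -990] -> [585, 180, 945, 1980, 990] -> 2
  [29, -39, -28, -35, 13, -47, -11, 10, -23, -18] -> [-145, 195, 140, 175, -65, 235, 55, -50, 115, 90] -> [1305, -1755, -1260, -1575, 585, -2115, -495, 450, -1035, -810] -> [-1755, -1260, -1575, -2115, -495, -1035, -810] -> [1755, 1260, 1575, 2115, 495, 1035, 810] -> 5
  [12, 21, 38, -35, 32, 18, -44, -42, -25, -28] -> [-60, -105, -190, 175, -160, -90, 220, 210, 125, 140] -> [540, 945, 1710, -1575, 1440, 810, -1980, -1890, -1125, -1260] -> [-1575, -1980, -1890, -1125, -1260] -> [1575, 1980, 1890, 1125, 1260] -> 2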